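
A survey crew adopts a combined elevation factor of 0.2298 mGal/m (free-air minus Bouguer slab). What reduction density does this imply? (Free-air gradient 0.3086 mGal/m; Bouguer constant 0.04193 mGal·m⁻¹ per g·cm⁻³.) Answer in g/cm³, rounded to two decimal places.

0.2298 = 0.3086 − 0.04193 × ρ
ρ = (0.3086 − 0.2298) / 0.04193 = 1.88 g/cm³

1.88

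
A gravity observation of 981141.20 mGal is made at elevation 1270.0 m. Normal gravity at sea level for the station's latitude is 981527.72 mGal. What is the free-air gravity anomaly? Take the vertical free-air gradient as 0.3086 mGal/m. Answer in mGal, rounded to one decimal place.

Free-air correction = 0.3086 × 1270.0 = 391.92 mGal
Free-air anomaly = 981141.20 − 981527.72 + (391.92) = 5.40 mGal

5.4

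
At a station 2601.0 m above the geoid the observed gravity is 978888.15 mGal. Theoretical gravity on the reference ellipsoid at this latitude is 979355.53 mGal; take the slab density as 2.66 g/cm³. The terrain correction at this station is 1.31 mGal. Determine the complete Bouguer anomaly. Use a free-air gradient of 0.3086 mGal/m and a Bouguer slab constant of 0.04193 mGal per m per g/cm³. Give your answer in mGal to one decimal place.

46.5

Free-air correction = 0.3086 × 2601.0 = 802.67 mGal
Free-air anomaly = 978888.15 − 979355.53 + (802.67) = 335.29 mGal
Bouguer slab correction = 0.04193 × 2.66 × 2601.0 = 290.10 mGal
Simple Bouguer anomaly = 335.29 − (290.10) = 45.19 mGal
Complete Bouguer anomaly = 45.19 + 1.31 = 46.50 mGal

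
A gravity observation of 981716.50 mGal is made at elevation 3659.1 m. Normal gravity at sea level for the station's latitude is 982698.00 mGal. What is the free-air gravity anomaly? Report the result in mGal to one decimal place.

Free-air correction = 0.3086 × 3659.1 = 1129.20 mGal
Free-air anomaly = 981716.50 − 982698.00 + (1129.20) = 147.70 mGal

147.7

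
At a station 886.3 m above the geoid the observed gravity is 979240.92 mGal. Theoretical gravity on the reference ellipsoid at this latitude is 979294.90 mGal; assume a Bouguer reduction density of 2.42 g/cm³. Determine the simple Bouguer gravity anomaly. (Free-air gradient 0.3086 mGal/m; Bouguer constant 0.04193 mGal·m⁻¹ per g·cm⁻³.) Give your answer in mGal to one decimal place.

129.6

Free-air correction = 0.3086 × 886.3 = 273.51 mGal
Free-air anomaly = 979240.92 − 979294.90 + (273.51) = 219.53 mGal
Bouguer slab correction = 0.04193 × 2.42 × 886.3 = 89.93 mGal
Simple Bouguer anomaly = 219.53 − (89.93) = 129.60 mGal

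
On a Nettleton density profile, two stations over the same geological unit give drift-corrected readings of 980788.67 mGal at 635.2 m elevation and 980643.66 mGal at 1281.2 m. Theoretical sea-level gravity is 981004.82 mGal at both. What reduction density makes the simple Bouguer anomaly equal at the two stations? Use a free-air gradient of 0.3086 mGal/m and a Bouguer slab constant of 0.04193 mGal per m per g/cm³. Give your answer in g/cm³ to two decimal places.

2.01

Δg_obs = 980643.66 − 980788.67 = -145.01 mGal over Δh = 1281.2 − 635.2 = 646.0 m
Equal Bouguer anomalies ⇒ Δg_obs + (0.3086 − 0.04193ρ)·Δh = 0
0.3086 − 0.04193ρ = −Δg_obs/Δh = 0.22447
ρ = (0.3086 − 0.22447) / 0.04193 = 2.01 g/cm³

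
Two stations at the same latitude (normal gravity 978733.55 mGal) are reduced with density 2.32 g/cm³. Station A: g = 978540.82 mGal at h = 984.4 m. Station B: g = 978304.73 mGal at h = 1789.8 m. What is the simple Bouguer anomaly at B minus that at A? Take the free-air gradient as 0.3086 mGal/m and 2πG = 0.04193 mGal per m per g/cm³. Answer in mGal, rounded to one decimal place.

-65.9

Δg_SB(A) = 978540.82 − 978733.55 + 0.3086×984.4 − 0.04193×2.32×984.4 = 15.30 mGal
Δg_SB(B) = 978304.73 − 978733.55 + 0.3086×1789.8 − 0.04193×2.32×1789.8 = -50.60 mGal
Difference = -50.60 − (15.30) = -65.90 mGal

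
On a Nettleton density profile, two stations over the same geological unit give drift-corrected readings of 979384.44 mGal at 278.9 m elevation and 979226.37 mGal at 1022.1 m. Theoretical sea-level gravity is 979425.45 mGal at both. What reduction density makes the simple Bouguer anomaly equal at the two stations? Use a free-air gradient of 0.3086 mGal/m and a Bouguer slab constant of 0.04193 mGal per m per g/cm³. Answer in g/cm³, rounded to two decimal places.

2.29

Δg_obs = 979226.37 − 979384.44 = -158.07 mGal over Δh = 1022.1 − 278.9 = 743.2 m
Equal Bouguer anomalies ⇒ Δg_obs + (0.3086 − 0.04193ρ)·Δh = 0
0.3086 − 0.04193ρ = −Δg_obs/Δh = 0.21269
ρ = (0.3086 − 0.21269) / 0.04193 = 2.29 g/cm³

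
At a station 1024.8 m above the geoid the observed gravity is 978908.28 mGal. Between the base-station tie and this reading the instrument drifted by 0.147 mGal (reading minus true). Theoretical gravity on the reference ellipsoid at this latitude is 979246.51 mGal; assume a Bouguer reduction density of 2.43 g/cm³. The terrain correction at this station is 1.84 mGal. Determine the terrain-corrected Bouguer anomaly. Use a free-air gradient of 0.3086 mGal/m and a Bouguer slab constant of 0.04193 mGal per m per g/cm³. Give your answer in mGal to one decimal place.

-124.7

Drift-corrected reading = 978908.28 − (0.147) = 978908.133 mGal
Free-air correction = 0.3086 × 1024.8 = 316.25 mGal
Free-air anomaly = 978908.133 − 979246.51 + (316.25) = -22.127 mGal
Bouguer slab correction = 0.04193 × 2.43 × 1024.8 = 104.42 mGal
Simple Bouguer anomaly = -22.127 − (104.42) = -126.547 mGal
Complete Bouguer anomaly = -126.547 + 1.84 = -124.707 mGal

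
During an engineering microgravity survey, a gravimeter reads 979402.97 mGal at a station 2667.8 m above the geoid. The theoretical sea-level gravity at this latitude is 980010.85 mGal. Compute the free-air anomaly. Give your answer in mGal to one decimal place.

215.4

Free-air correction = 0.3086 × 2667.8 = 823.28 mGal
Free-air anomaly = 979402.97 − 980010.85 + (823.28) = 215.40 mGal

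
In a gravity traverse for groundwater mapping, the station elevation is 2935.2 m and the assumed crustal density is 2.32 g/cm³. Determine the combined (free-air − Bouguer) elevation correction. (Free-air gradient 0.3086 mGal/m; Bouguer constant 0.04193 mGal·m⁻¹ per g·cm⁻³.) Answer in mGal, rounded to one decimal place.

Combined gradient = 0.3086 − 0.04193 × 2.32 = 0.2113224 mGal/m
Combined elevation correction = 0.2113224 × 2935.2 = 620.3 mGal

620.3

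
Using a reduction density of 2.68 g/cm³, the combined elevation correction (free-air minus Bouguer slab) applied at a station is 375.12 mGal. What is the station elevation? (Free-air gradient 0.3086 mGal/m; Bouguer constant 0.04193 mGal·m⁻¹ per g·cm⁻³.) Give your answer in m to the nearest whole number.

Combined gradient = 0.3086 − 0.04193 × 2.68 = 0.1962276 mGal/m
h = 375.12 / 0.1962276 = 1911.66 m

1912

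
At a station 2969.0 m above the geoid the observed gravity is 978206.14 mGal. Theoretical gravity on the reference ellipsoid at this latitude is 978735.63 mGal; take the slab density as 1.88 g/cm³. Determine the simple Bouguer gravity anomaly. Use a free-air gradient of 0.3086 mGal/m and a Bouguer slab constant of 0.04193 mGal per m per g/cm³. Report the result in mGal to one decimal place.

Free-air correction = 0.3086 × 2969.0 = 916.23 mGal
Free-air anomaly = 978206.14 − 978735.63 + (916.23) = 386.74 mGal
Bouguer slab correction = 0.04193 × 1.88 × 2969.0 = 234.04 mGal
Simple Bouguer anomaly = 386.74 − (234.04) = 152.70 mGal

152.7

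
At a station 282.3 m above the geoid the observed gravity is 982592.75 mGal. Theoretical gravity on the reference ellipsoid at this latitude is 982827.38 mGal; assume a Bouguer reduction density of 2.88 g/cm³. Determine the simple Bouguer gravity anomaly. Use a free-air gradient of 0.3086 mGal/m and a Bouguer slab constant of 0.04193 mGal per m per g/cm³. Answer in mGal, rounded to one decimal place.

-181.6

Free-air correction = 0.3086 × 282.3 = 87.12 mGal
Free-air anomaly = 982592.75 − 982827.38 + (87.12) = -147.51 mGal
Bouguer slab correction = 0.04193 × 2.88 × 282.3 = 34.09 mGal
Simple Bouguer anomaly = -147.51 − (34.09) = -181.60 mGal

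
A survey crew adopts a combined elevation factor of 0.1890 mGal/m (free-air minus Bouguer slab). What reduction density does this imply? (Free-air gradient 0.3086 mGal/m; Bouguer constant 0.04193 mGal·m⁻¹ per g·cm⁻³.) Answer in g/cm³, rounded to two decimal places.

0.1890 = 0.3086 − 0.04193 × ρ
ρ = (0.3086 − 0.1890) / 0.04193 = 2.85 g/cm³

2.85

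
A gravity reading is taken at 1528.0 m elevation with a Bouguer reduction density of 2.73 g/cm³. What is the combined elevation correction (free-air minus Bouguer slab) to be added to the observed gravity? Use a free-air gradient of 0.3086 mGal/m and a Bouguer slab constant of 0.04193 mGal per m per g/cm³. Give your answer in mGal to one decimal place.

Combined gradient = 0.3086 − 0.04193 × 2.73 = 0.1941311 mGal/m
Combined elevation correction = 0.1941311 × 1528.0 = 296.6 mGal

296.6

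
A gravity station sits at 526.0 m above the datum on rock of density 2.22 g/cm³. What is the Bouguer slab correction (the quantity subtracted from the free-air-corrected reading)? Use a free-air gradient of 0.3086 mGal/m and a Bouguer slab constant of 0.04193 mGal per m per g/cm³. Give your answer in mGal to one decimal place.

Bouguer slab correction = 0.04193 × 2.22 × 526.0 = 49.0 mGal

49.0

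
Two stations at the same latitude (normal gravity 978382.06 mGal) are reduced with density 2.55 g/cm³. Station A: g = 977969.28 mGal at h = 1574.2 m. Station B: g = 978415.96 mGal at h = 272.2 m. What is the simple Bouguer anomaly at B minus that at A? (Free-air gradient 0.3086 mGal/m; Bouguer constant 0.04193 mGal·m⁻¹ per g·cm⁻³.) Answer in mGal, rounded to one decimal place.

184.1

Δg_SB(A) = 977969.28 − 978382.06 + 0.3086×1574.2 − 0.04193×2.55×1574.2 = -95.30 mGal
Δg_SB(B) = 978415.96 − 978382.06 + 0.3086×272.2 − 0.04193×2.55×272.2 = 88.80 mGal
Difference = 88.80 − (-95.30) = 184.10 mGal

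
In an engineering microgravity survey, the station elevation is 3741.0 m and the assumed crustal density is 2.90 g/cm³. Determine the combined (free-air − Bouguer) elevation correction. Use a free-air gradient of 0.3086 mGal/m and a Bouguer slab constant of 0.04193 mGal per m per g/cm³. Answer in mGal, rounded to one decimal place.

699.6

Combined gradient = 0.3086 − 0.04193 × 2.90 = 0.1870030 mGal/m
Combined elevation correction = 0.1870030 × 3741.0 = 699.6 mGal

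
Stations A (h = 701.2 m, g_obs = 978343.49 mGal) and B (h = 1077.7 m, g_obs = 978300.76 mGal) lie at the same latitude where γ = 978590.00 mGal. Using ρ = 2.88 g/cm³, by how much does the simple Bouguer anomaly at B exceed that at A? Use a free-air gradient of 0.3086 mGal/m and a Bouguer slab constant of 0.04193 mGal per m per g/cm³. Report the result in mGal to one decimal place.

Δg_SB(A) = 978343.49 − 978590.00 + 0.3086×701.2 − 0.04193×2.88×701.2 = -114.80 mGal
Δg_SB(B) = 978300.76 − 978590.00 + 0.3086×1077.7 − 0.04193×2.88×1077.7 = -86.80 mGal
Difference = -86.80 − (-114.80) = 28.00 mGal

28.0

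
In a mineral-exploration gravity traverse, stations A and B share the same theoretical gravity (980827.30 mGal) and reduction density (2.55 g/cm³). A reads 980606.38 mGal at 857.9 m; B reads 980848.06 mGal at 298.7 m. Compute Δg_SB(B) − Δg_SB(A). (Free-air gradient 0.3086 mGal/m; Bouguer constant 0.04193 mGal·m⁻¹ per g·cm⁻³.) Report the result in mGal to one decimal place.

128.9

Δg_SB(A) = 980606.38 − 980827.30 + 0.3086×857.9 − 0.04193×2.55×857.9 = -47.90 mGal
Δg_SB(B) = 980848.06 − 980827.30 + 0.3086×298.7 − 0.04193×2.55×298.7 = 81.00 mGal
Difference = 81.00 − (-47.90) = 128.90 mGal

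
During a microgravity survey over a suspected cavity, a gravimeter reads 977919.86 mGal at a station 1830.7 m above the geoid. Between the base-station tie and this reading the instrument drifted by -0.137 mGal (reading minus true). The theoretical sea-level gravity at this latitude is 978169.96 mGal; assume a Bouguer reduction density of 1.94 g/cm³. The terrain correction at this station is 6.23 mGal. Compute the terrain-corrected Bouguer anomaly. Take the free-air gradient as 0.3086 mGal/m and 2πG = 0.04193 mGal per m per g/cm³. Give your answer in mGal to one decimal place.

172.3

Drift-corrected reading = 977919.86 − (-0.137) = 977919.997 mGal
Free-air correction = 0.3086 × 1830.7 = 564.95 mGal
Free-air anomaly = 977919.997 − 978169.96 + (564.95) = 314.987 mGal
Bouguer slab correction = 0.04193 × 1.94 × 1830.7 = 148.92 mGal
Simple Bouguer anomaly = 314.987 − (148.92) = 166.067 mGal
Complete Bouguer anomaly = 166.067 + 6.23 = 172.297 mGal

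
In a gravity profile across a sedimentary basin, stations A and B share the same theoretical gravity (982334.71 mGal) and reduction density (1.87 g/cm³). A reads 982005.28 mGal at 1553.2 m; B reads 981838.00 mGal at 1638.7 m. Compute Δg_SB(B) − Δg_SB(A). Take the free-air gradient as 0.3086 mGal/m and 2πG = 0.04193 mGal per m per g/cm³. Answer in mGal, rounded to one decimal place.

-147.6

Δg_SB(A) = 982005.28 − 982334.71 + 0.3086×1553.2 − 0.04193×1.87×1553.2 = 28.10 mGal
Δg_SB(B) = 981838.00 − 982334.71 + 0.3086×1638.7 − 0.04193×1.87×1638.7 = -119.50 mGal
Difference = -119.50 − (28.10) = -147.60 mGal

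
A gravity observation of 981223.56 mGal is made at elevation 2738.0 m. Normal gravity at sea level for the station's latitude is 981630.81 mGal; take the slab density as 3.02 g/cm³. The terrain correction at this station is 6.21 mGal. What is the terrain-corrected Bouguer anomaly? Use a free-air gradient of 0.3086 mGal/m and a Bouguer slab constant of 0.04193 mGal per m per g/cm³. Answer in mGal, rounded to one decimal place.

97.2

Free-air correction = 0.3086 × 2738.0 = 844.95 mGal
Free-air anomaly = 981223.56 − 981630.81 + (844.95) = 437.70 mGal
Bouguer slab correction = 0.04193 × 3.02 × 2738.0 = 346.71 mGal
Simple Bouguer anomaly = 437.70 − (346.71) = 90.99 mGal
Complete Bouguer anomaly = 90.99 + 6.21 = 97.20 mGal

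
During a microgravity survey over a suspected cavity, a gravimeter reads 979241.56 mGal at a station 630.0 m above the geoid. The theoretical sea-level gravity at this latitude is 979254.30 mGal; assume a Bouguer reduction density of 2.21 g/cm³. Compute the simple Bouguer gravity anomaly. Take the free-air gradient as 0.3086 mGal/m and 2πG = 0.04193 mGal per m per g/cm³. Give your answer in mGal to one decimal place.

123.3

Free-air correction = 0.3086 × 630.0 = 194.42 mGal
Free-air anomaly = 979241.56 − 979254.30 + (194.42) = 181.68 mGal
Bouguer slab correction = 0.04193 × 2.21 × 630.0 = 58.38 mGal
Simple Bouguer anomaly = 181.68 − (58.38) = 123.30 mGal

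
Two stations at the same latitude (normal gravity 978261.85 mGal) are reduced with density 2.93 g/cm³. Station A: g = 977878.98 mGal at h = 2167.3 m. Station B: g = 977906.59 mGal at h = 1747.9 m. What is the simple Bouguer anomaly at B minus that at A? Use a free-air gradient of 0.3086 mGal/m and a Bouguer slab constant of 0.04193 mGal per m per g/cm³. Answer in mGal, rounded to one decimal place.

Δg_SB(A) = 977878.98 − 978261.85 + 0.3086×2167.3 − 0.04193×2.93×2167.3 = 19.70 mGal
Δg_SB(B) = 977906.59 − 978261.85 + 0.3086×1747.9 − 0.04193×2.93×1747.9 = -30.60 mGal
Difference = -30.60 − (19.70) = -50.30 mGal

-50.3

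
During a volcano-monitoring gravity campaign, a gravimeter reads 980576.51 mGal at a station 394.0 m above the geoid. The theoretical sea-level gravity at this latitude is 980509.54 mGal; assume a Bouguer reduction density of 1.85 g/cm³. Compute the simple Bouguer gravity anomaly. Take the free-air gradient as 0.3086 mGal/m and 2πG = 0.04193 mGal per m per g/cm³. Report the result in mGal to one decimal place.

Free-air correction = 0.3086 × 394.0 = 121.59 mGal
Free-air anomaly = 980576.51 − 980509.54 + (121.59) = 188.56 mGal
Bouguer slab correction = 0.04193 × 1.85 × 394.0 = 30.56 mGal
Simple Bouguer anomaly = 188.56 − (30.56) = 158.00 mGal

158.0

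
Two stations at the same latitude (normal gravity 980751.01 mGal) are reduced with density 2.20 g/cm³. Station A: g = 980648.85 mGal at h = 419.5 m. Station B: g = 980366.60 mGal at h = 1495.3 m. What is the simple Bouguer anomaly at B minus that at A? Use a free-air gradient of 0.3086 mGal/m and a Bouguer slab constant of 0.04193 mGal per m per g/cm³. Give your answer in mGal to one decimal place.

-49.5

Δg_SB(A) = 980648.85 − 980751.01 + 0.3086×419.5 − 0.04193×2.20×419.5 = -11.40 mGal
Δg_SB(B) = 980366.60 − 980751.01 + 0.3086×1495.3 − 0.04193×2.20×1495.3 = -60.90 mGal
Difference = -60.90 − (-11.40) = -49.50 mGal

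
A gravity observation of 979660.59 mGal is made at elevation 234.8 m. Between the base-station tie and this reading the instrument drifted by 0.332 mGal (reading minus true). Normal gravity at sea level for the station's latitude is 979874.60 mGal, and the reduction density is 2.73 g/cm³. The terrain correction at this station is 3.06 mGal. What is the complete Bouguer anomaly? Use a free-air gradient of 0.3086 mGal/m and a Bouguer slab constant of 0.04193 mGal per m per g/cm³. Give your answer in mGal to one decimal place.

-165.7

Drift-corrected reading = 979660.59 − (0.332) = 979660.258 mGal
Free-air correction = 0.3086 × 234.8 = 72.46 mGal
Free-air anomaly = 979660.258 − 979874.60 + (72.46) = -141.882 mGal
Bouguer slab correction = 0.04193 × 2.73 × 234.8 = 26.88 mGal
Simple Bouguer anomaly = -141.882 − (26.88) = -168.762 mGal
Complete Bouguer anomaly = -168.762 + 3.06 = -165.702 mGal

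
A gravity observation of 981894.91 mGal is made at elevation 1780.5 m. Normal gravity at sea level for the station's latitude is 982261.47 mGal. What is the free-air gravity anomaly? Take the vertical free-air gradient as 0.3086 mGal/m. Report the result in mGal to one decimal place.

Free-air correction = 0.3086 × 1780.5 = 549.46 mGal
Free-air anomaly = 981894.91 − 982261.47 + (549.46) = 182.90 mGal

182.9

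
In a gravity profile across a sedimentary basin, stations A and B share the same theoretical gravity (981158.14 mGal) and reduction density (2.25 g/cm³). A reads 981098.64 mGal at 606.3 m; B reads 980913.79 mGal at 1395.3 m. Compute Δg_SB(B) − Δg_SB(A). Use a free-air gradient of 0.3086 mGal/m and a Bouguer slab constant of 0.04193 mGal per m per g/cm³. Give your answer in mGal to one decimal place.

Δg_SB(A) = 981098.64 − 981158.14 + 0.3086×606.3 − 0.04193×2.25×606.3 = 70.40 mGal
Δg_SB(B) = 980913.79 − 981158.14 + 0.3086×1395.3 − 0.04193×2.25×1395.3 = 54.60 mGal
Difference = 54.60 − (70.40) = -15.80 mGal

-15.8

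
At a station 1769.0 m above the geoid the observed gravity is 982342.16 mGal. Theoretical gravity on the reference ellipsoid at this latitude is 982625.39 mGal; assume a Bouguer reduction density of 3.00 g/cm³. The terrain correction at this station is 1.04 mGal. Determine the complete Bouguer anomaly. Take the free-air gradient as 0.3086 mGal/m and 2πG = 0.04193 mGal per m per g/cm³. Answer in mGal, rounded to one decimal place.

41.2

Free-air correction = 0.3086 × 1769.0 = 545.91 mGal
Free-air anomaly = 982342.16 − 982625.39 + (545.91) = 262.68 mGal
Bouguer slab correction = 0.04193 × 3.00 × 1769.0 = 222.52 mGal
Simple Bouguer anomaly = 262.68 − (222.52) = 40.16 mGal
Complete Bouguer anomaly = 40.16 + 1.04 = 41.20 mGal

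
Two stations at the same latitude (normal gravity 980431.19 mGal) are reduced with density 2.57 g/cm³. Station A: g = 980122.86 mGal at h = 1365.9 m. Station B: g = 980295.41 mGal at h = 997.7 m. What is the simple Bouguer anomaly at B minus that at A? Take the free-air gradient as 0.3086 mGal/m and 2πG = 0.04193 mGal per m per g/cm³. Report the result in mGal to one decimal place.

98.6

Δg_SB(A) = 980122.86 − 980431.19 + 0.3086×1365.9 − 0.04193×2.57×1365.9 = -34.00 mGal
Δg_SB(B) = 980295.41 − 980431.19 + 0.3086×997.7 − 0.04193×2.57×997.7 = 64.60 mGal
Difference = 64.60 − (-34.00) = 98.60 mGal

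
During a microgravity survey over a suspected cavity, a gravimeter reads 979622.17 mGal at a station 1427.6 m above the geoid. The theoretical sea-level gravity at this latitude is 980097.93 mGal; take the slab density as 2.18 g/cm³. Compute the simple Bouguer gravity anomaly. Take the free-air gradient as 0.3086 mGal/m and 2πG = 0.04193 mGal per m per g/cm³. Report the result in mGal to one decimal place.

Free-air correction = 0.3086 × 1427.6 = 440.56 mGal
Free-air anomaly = 979622.17 − 980097.93 + (440.56) = -35.20 mGal
Bouguer slab correction = 0.04193 × 2.18 × 1427.6 = 130.49 mGal
Simple Bouguer anomaly = -35.20 − (130.49) = -165.69 mGal

-165.7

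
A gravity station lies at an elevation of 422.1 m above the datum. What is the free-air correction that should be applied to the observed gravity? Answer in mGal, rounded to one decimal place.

Free-air correction = 0.3086 × 422.1 = 130.3 mGal

130.3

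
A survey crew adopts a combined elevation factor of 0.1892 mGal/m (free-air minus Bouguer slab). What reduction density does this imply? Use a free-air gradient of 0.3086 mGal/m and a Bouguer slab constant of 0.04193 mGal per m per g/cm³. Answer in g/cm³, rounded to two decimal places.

0.1892 = 0.3086 − 0.04193 × ρ
ρ = (0.3086 − 0.1892) / 0.04193 = 2.85 g/cm³

2.85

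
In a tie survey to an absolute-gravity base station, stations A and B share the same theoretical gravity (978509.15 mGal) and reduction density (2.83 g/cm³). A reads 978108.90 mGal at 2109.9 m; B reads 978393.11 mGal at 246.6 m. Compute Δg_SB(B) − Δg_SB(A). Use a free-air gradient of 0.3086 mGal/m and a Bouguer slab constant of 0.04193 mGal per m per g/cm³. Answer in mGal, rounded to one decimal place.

-69.7

Δg_SB(A) = 978108.90 − 978509.15 + 0.3086×2109.9 − 0.04193×2.83×2109.9 = 0.50 mGal
Δg_SB(B) = 978393.11 − 978509.15 + 0.3086×246.6 − 0.04193×2.83×246.6 = -69.20 mGal
Difference = -69.20 − (0.50) = -69.70 mGal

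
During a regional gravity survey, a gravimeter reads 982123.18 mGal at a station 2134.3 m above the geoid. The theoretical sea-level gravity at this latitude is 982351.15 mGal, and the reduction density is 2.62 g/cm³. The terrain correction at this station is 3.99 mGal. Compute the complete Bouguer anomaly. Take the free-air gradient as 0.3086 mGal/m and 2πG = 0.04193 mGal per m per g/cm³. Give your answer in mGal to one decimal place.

Free-air correction = 0.3086 × 2134.3 = 658.64 mGal
Free-air anomaly = 982123.18 − 982351.15 + (658.64) = 430.67 mGal
Bouguer slab correction = 0.04193 × 2.62 × 2134.3 = 234.47 mGal
Simple Bouguer anomaly = 430.67 − (234.47) = 196.20 mGal
Complete Bouguer anomaly = 196.20 + 3.99 = 200.19 mGal

200.2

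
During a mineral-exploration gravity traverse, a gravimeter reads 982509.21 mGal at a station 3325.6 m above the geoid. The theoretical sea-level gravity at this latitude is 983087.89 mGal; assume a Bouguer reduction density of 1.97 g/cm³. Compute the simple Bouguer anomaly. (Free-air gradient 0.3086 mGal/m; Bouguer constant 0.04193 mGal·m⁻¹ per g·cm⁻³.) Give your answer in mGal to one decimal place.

Free-air correction = 0.3086 × 3325.6 = 1026.28 mGal
Free-air anomaly = 982509.21 − 983087.89 + (1026.28) = 447.60 mGal
Bouguer slab correction = 0.04193 × 1.97 × 3325.6 = 274.70 mGal
Simple Bouguer anomaly = 447.60 − (274.70) = 172.90 mGal

172.9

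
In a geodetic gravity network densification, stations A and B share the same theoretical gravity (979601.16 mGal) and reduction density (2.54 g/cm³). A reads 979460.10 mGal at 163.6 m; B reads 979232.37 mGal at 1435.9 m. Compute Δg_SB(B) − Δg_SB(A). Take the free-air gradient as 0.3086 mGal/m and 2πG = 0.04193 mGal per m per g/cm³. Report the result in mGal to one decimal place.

29.4

Δg_SB(A) = 979460.10 − 979601.16 + 0.3086×163.6 − 0.04193×2.54×163.6 = -108.00 mGal
Δg_SB(B) = 979232.37 − 979601.16 + 0.3086×1435.9 − 0.04193×2.54×1435.9 = -78.60 mGal
Difference = -78.60 − (-108.00) = 29.40 mGal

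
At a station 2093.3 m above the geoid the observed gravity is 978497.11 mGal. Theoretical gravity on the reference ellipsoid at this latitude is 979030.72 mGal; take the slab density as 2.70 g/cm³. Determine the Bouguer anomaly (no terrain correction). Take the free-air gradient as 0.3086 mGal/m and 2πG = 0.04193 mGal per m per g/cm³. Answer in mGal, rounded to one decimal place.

-124.6

Free-air correction = 0.3086 × 2093.3 = 645.99 mGal
Free-air anomaly = 978497.11 − 979030.72 + (645.99) = 112.38 mGal
Bouguer slab correction = 0.04193 × 2.70 × 2093.3 = 236.98 mGal
Simple Bouguer anomaly = 112.38 − (236.98) = -124.60 mGal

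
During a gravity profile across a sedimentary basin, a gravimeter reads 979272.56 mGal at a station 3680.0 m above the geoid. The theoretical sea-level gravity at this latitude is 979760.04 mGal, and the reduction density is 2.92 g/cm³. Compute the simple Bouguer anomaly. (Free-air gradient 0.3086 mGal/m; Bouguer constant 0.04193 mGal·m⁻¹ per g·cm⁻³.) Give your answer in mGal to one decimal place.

197.6

Free-air correction = 0.3086 × 3680.0 = 1135.65 mGal
Free-air anomaly = 979272.56 − 979760.04 + (1135.65) = 648.17 mGal
Bouguer slab correction = 0.04193 × 2.92 × 3680.0 = 450.56 mGal
Simple Bouguer anomaly = 648.17 − (450.56) = 197.61 mGal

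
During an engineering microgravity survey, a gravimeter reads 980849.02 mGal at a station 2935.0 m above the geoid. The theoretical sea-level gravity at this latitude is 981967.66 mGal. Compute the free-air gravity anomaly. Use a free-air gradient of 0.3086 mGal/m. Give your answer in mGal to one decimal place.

Free-air correction = 0.3086 × 2935.0 = 905.74 mGal
Free-air anomaly = 980849.02 − 981967.66 + (905.74) = -212.90 mGal

-212.9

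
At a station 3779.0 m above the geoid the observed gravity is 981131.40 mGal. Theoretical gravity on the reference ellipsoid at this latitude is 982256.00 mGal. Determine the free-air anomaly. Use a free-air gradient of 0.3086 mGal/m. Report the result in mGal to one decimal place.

41.6

Free-air correction = 0.3086 × 3779.0 = 1166.20 mGal
Free-air anomaly = 981131.40 − 982256.00 + (1166.20) = 41.60 mGal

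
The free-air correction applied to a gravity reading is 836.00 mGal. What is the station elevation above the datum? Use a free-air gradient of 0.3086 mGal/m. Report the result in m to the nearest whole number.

h = 836.00 / 0.3086 = 2709.01 m

2709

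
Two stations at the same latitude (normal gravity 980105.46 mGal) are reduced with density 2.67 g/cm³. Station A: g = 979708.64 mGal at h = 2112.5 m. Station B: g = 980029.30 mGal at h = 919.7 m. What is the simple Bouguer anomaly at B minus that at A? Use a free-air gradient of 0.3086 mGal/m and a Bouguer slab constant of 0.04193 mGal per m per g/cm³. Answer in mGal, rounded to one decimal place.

86.1

Δg_SB(A) = 979708.64 − 980105.46 + 0.3086×2112.5 − 0.04193×2.67×2112.5 = 18.60 mGal
Δg_SB(B) = 980029.30 − 980105.46 + 0.3086×919.7 − 0.04193×2.67×919.7 = 104.70 mGal
Difference = 104.70 − (18.60) = 86.10 mGal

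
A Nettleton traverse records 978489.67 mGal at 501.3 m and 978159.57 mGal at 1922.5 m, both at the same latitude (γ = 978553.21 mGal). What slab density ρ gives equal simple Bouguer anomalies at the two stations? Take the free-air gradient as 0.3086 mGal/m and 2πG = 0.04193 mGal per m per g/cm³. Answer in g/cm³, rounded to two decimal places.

Δg_obs = 978159.57 − 978489.67 = -330.10 mGal over Δh = 1922.5 − 501.3 = 1421.2 m
Equal Bouguer anomalies ⇒ Δg_obs + (0.3086 − 0.04193ρ)·Δh = 0
0.3086 − 0.04193ρ = −Δg_obs/Δh = 0.23227
ρ = (0.3086 − 0.23227) / 0.04193 = 1.82 g/cm³

1.82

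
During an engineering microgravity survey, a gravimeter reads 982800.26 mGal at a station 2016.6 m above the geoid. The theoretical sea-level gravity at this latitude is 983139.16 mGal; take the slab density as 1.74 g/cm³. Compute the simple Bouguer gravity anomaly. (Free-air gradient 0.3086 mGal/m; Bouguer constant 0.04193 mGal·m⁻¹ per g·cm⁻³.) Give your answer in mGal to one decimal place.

136.3

Free-air correction = 0.3086 × 2016.6 = 622.32 mGal
Free-air anomaly = 982800.26 − 983139.16 + (622.32) = 283.42 mGal
Bouguer slab correction = 0.04193 × 1.74 × 2016.6 = 147.13 mGal
Simple Bouguer anomaly = 283.42 − (147.13) = 136.29 mGal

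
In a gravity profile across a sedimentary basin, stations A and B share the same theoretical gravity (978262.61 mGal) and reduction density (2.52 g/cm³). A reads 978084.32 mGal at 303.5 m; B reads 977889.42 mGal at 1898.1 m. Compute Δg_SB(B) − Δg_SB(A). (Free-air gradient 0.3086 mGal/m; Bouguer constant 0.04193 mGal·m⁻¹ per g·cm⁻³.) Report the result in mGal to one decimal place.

Δg_SB(A) = 978084.32 − 978262.61 + 0.3086×303.5 − 0.04193×2.52×303.5 = -116.70 mGal
Δg_SB(B) = 977889.42 − 978262.61 + 0.3086×1898.1 − 0.04193×2.52×1898.1 = 12.00 mGal
Difference = 12.00 − (-116.70) = 128.70 mGal

128.7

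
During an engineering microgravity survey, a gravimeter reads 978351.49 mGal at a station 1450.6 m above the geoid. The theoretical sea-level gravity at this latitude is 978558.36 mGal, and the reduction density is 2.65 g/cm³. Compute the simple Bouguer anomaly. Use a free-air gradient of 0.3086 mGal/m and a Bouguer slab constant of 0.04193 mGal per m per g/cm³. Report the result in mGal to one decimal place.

Free-air correction = 0.3086 × 1450.6 = 447.66 mGal
Free-air anomaly = 978351.49 − 978558.36 + (447.66) = 240.79 mGal
Bouguer slab correction = 0.04193 × 2.65 × 1450.6 = 161.18 mGal
Simple Bouguer anomaly = 240.79 − (161.18) = 79.61 mGal

79.6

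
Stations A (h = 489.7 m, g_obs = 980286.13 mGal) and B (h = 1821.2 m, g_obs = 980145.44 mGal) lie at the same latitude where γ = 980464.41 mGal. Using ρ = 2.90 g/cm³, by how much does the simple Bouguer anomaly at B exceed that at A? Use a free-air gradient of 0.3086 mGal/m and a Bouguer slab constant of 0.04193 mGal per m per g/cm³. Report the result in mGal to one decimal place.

Δg_SB(A) = 980286.13 − 980464.41 + 0.3086×489.7 − 0.04193×2.90×489.7 = -86.70 mGal
Δg_SB(B) = 980145.44 − 980464.41 + 0.3086×1821.2 − 0.04193×2.90×1821.2 = 21.60 mGal
Difference = 21.60 − (-86.70) = 108.30 mGal

108.3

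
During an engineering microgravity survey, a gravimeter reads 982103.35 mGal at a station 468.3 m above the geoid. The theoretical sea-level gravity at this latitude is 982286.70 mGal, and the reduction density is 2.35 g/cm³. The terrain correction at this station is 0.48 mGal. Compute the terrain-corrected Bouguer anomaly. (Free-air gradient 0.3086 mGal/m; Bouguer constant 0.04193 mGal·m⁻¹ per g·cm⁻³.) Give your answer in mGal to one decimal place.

-84.5

Free-air correction = 0.3086 × 468.3 = 144.52 mGal
Free-air anomaly = 982103.35 − 982286.70 + (144.52) = -38.83 mGal
Bouguer slab correction = 0.04193 × 2.35 × 468.3 = 46.14 mGal
Simple Bouguer anomaly = -38.83 − (46.14) = -84.97 mGal
Complete Bouguer anomaly = -84.97 + 0.48 = -84.49 mGal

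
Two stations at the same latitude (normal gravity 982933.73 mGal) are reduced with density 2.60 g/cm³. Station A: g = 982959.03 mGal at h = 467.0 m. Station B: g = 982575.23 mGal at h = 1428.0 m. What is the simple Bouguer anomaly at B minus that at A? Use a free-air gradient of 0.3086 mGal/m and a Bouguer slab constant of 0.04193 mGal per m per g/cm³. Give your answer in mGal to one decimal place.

-192.0

Δg_SB(A) = 982959.03 − 982933.73 + 0.3086×467.0 − 0.04193×2.60×467.0 = 118.50 mGal
Δg_SB(B) = 982575.23 − 982933.73 + 0.3086×1428.0 − 0.04193×2.60×1428.0 = -73.50 mGal
Difference = -73.50 − (118.50) = -192.00 mGal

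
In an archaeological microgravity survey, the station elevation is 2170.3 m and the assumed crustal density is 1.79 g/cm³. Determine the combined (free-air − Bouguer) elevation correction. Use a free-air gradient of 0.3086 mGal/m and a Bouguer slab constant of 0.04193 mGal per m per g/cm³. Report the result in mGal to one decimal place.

Combined gradient = 0.3086 − 0.04193 × 1.79 = 0.2335453 mGal/m
Combined elevation correction = 0.2335453 × 2170.3 = 506.9 mGal

506.9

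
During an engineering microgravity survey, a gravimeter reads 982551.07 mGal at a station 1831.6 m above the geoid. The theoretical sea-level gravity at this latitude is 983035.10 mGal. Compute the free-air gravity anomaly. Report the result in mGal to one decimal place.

Free-air correction = 0.3086 × 1831.6 = 565.23 mGal
Free-air anomaly = 982551.07 − 983035.10 + (565.23) = 81.20 mGal

81.2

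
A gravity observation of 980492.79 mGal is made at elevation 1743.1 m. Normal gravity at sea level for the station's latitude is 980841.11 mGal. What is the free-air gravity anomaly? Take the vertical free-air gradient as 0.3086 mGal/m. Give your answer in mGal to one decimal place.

Free-air correction = 0.3086 × 1743.1 = 537.92 mGal
Free-air anomaly = 980492.79 − 980841.11 + (537.92) = 189.60 mGal

189.6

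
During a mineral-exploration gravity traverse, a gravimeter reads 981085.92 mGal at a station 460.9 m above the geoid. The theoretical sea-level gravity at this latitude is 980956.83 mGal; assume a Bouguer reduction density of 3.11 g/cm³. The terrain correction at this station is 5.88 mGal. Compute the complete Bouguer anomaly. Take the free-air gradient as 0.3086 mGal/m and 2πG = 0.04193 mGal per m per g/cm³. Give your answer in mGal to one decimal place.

Free-air correction = 0.3086 × 460.9 = 142.23 mGal
Free-air anomaly = 981085.92 − 980956.83 + (142.23) = 271.32 mGal
Bouguer slab correction = 0.04193 × 3.11 × 460.9 = 60.10 mGal
Simple Bouguer anomaly = 271.32 − (60.10) = 211.22 mGal
Complete Bouguer anomaly = 211.22 + 5.88 = 217.10 mGal

217.1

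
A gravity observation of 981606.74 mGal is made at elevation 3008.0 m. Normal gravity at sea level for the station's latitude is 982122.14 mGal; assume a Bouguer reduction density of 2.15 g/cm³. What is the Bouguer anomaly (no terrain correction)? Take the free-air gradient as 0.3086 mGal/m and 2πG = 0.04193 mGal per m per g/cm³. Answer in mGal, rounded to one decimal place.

141.7

Free-air correction = 0.3086 × 3008.0 = 928.27 mGal
Free-air anomaly = 981606.74 − 982122.14 + (928.27) = 412.87 mGal
Bouguer slab correction = 0.04193 × 2.15 × 3008.0 = 271.17 mGal
Simple Bouguer anomaly = 412.87 − (271.17) = 141.70 mGal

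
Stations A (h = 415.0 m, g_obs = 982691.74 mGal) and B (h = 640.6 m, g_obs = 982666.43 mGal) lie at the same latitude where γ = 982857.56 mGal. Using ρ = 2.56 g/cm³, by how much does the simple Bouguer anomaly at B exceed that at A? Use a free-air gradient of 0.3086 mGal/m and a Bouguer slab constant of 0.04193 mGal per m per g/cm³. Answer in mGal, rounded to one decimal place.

20.1

Δg_SB(A) = 982691.74 − 982857.56 + 0.3086×415.0 − 0.04193×2.56×415.0 = -82.30 mGal
Δg_SB(B) = 982666.43 − 982857.56 + 0.3086×640.6 − 0.04193×2.56×640.6 = -62.20 mGal
Difference = -62.20 − (-82.30) = 20.10 mGal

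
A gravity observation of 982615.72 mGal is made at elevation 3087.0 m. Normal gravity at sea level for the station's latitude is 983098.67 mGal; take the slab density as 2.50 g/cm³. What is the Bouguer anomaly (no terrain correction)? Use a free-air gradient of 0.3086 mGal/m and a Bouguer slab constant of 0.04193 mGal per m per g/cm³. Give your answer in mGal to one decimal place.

Free-air correction = 0.3086 × 3087.0 = 952.65 mGal
Free-air anomaly = 982615.72 − 983098.67 + (952.65) = 469.70 mGal
Bouguer slab correction = 0.04193 × 2.50 × 3087.0 = 323.59 mGal
Simple Bouguer anomaly = 469.70 − (323.59) = 146.11 mGal

146.1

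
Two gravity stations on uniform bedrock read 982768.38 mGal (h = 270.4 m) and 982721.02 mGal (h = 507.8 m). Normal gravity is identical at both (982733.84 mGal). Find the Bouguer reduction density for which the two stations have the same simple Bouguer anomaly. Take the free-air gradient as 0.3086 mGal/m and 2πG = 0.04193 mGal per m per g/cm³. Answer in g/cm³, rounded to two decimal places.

Δg_obs = 982721.02 − 982768.38 = -47.36 mGal over Δh = 507.8 − 270.4 = 237.4 m
Equal Bouguer anomalies ⇒ Δg_obs + (0.3086 − 0.04193ρ)·Δh = 0
0.3086 − 0.04193ρ = −Δg_obs/Δh = 0.19949
ρ = (0.3086 − 0.19949) / 0.04193 = 2.60 g/cm³

2.60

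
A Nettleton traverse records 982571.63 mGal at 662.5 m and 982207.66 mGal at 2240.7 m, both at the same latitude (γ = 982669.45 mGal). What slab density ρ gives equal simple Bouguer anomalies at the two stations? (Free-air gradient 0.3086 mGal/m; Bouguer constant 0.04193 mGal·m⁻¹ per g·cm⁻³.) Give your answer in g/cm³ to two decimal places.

1.86

Δg_obs = 982207.66 − 982571.63 = -363.97 mGal over Δh = 2240.7 − 662.5 = 1578.2 m
Equal Bouguer anomalies ⇒ Δg_obs + (0.3086 − 0.04193ρ)·Δh = 0
0.3086 − 0.04193ρ = −Δg_obs/Δh = 0.23062
ρ = (0.3086 − 0.23062) / 0.04193 = 1.86 g/cm³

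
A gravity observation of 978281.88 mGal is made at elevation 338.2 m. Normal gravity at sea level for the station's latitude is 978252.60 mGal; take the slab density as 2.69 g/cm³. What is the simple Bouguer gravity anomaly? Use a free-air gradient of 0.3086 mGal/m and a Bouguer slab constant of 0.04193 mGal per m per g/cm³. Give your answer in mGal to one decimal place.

Free-air correction = 0.3086 × 338.2 = 104.37 mGal
Free-air anomaly = 978281.88 − 978252.60 + (104.37) = 133.65 mGal
Bouguer slab correction = 0.04193 × 2.69 × 338.2 = 38.15 mGal
Simple Bouguer anomaly = 133.65 − (38.15) = 95.50 mGal

95.5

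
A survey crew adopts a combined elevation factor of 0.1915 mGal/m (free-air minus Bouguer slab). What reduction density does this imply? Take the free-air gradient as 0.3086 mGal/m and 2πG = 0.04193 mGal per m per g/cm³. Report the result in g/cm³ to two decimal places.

0.1915 = 0.3086 − 0.04193 × ρ
ρ = (0.3086 − 0.1915) / 0.04193 = 2.79 g/cm³

2.79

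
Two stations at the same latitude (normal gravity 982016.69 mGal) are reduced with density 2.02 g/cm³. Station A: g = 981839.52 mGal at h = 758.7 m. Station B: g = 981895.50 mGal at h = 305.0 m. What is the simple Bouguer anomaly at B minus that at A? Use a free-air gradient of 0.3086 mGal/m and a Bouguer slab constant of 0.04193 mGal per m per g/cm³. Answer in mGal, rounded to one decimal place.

Δg_SB(A) = 981839.52 − 982016.69 + 0.3086×758.7 − 0.04193×2.02×758.7 = -7.30 mGal
Δg_SB(B) = 981895.50 − 982016.69 + 0.3086×305.0 − 0.04193×2.02×305.0 = -52.90 mGal
Difference = -52.90 − (-7.30) = -45.60 mGal

-45.6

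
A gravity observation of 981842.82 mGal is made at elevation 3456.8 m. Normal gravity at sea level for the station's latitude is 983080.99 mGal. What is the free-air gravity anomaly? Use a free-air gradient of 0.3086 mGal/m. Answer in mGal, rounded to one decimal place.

Free-air correction = 0.3086 × 3456.8 = 1066.77 mGal
Free-air anomaly = 981842.82 − 983080.99 + (1066.77) = -171.40 mGal

-171.4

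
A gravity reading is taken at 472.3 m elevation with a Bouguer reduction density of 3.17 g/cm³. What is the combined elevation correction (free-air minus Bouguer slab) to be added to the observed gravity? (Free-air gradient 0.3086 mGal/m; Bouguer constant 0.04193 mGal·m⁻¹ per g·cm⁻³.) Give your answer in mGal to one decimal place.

Combined gradient = 0.3086 − 0.04193 × 3.17 = 0.1756819 mGal/m
Combined elevation correction = 0.1756819 × 472.3 = 83.0 mGal

83.0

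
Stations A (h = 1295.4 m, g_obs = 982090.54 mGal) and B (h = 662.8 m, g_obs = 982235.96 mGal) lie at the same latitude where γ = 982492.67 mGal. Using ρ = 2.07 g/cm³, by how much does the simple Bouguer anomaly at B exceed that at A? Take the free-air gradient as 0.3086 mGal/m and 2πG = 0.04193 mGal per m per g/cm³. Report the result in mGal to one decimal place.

5.1

Δg_SB(A) = 982090.54 − 982492.67 + 0.3086×1295.4 − 0.04193×2.07×1295.4 = -114.80 mGal
Δg_SB(B) = 982235.96 − 982492.67 + 0.3086×662.8 − 0.04193×2.07×662.8 = -109.70 mGal
Difference = -109.70 − (-114.80) = 5.10 mGal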